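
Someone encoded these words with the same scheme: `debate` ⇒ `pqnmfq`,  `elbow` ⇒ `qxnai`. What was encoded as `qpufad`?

editor

Compare letters: d→p is +12, e→q is +12, b→n is +12 — a constant shift. Every letter moves 12 places later in the alphabet, wrapping around z→a.
Undoing it on qpufad: q−12=e, p−12=d, u−12=i, f−12=t, a−12=o, d−12=r.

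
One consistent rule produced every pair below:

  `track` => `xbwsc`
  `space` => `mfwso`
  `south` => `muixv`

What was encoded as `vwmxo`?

haste

t(19)→x(23) and r(17)→b(1) fit y≡11x+22 (mod 26); the inverse of 11 mod 26 is 19. This is an affine cipher: with a=0,…,z=25, each position x becomes (11x+22) mod 26.
Undoing it on vwmxo: v(21)→19·(21−22)≡7=h; w(22)→19·(22−22)≡0=a; m(12)→19·(12−22)≡18=s; x(23)→19·(23−22)≡19=t; o(14)→19·(14−22)≡4=e (all mod 26).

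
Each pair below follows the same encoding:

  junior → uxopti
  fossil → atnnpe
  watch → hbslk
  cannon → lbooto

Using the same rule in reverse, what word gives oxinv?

This is an affine cipher: with a=0,…,z=25, each position x becomes (5x+1) mod 26.
Decoding oxinv: o(14)→21·(14−1)≡13=n; x(23)→21·(23−1)≡20=u; i(8)→21·(8−1)≡17=r; n(13)→21·(13−1)≡18=s; v(21)→21·(21−1)≡4=e (all mod 26).

nurse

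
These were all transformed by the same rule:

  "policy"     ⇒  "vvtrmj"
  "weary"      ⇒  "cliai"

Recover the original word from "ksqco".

elite

In policy: p→v is +6, o→v is +7, l→t is +8, i→r is +9 — the shift increases by 1 each position. Letter i (0-indexed) is shifted by i+6, so successive shifts are 6, 7, 8, ….
Undoing it on ksqco: k−6=e, s−7=l, q−8=i, c−9=t, o−10=e.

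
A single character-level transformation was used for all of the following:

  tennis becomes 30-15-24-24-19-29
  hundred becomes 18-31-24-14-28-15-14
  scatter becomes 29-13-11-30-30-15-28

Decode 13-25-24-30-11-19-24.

t is letter #20 and maps to 30: an offset of 10. Letters become their 1-based position plus 10 (so a→11, b→12, …).
Undoing it on 13-25-24-30-11-19-24: 13→(13−10)÷1=3=c, 25→(25−10)÷1=15=o, 24→(24−10)÷1=14=n, 30→(30−10)÷1=20=t, 11→(11−10)÷1=1=a, 19→(19−10)÷1=9=i, 24→(24−10)÷1=14=n.

contain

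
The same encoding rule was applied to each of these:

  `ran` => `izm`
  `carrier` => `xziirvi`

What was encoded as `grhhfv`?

tissue

Each pair mirrors across the alphabet (r↔i, a↔z, n↔m): positions sum to 25. Letters are reflected about the middle of the alphabet (position → 25−position): Atbash.
Decoding grhhfv: g↔t, r↔i, h↔s, h↔s, f↔u, v↔e.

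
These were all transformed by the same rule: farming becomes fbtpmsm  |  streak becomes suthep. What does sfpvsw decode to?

sensor

In farming: f→f is +0, a→b is +1, r→t is +2, m→p is +3 — the shift increases by 1 each position. Letter i (0-indexed) is shifted by i+0, so successive shifts are 0, 1, 2, ….
Undoing it on sfpvsw: s−0=s, f−1=e, p−2=n, v−3=s, s−4=o, w−5=r.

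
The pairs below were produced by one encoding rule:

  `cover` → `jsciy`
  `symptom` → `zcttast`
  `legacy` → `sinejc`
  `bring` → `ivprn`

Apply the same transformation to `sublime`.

zyippql

Shifts by position in cover: pos 0: c→j (+7), pos 1: o→s (+4), pos 2: v→c (+7), pos 3: e→i (+4) — repeating every 2. A repeating key of period 2 is used — shifts +7, +4 over and over.
On sublime: s+7=z, u+4=y, b+7=i, l+4=p, i+7=p, m+4=q, e+7=l.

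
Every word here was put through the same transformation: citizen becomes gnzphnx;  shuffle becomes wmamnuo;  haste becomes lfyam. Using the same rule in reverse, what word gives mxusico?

isolate

Letter i (0-indexed) is shifted by i+4, so successive shifts are 4, 5, 6, ….
Decoding mxusico: m−4=i, x−5=s, u−6=o, s−7=l, i−8=a, c−9=t, o−10=e.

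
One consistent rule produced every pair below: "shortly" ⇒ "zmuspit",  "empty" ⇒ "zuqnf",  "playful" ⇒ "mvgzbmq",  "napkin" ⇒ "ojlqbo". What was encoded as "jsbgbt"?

The output letters match the input read backwards, each shifted +1: shortly reversed is yltrohs. Read the word backwards and shift each letter +1.
Decoding jsbgbt: shift back: j−1=i, s−1=r, b−1=a, g−1=f, b−1=a, t−1=s → irafas; then reverse → safari.

safari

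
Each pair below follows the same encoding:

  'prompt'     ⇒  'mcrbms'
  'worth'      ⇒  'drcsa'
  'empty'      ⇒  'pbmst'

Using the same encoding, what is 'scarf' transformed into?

Treating letters as 0–25, the rule is x ↦ 21x + 9 (mod 26).
For scarf: s(18)→21·18+9≡23=x; c(2)→21·2+9≡25=z; a(0)→21·0+9≡9=j; r(17)→21·17+9≡2=c; f(5)→21·5+9≡10=k (all mod 26).

xzjck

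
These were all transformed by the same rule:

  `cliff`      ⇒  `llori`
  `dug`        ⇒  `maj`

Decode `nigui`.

Two steps: reverse the string, then apply a Caesar shift of +6.
Undoing it on nigui: shift back: n−6=h, i−6=c, g−6=a, u−6=o, i−6=c → hcaoc; then reverse → coach.

coach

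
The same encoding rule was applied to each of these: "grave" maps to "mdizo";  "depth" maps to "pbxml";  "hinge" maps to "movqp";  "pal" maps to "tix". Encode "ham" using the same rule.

uip

Read the word backwards and shift each letter +8.
Applying it to ham: reverse → mah; then shift: m+8=u, a+8=i, h+8=p.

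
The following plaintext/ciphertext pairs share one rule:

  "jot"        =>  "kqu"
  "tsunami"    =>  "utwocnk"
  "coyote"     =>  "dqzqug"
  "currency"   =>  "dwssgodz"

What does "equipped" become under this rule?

The shift depends on letter class: consonant j→k is +1, but vowel o→q is +2. The rule splits by letter class: vowels +2, consonants +1.
On equipped: e(vowel)+2=g, q(cons)+1=r, u(vowel)+2=w, i(vowel)+2=k, p(cons)+1=q, p(cons)+1=q, e(vowel)+2=g, d(cons)+1=e.

grwkqqge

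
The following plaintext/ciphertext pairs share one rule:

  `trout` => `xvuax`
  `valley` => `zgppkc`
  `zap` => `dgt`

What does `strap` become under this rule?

The shift depends on letter class: consonant t→x is +4, but vowel o→u is +6. The rule splits by letter class: vowels +6, consonants +4.
For strap: s(cons)+4=w, t(cons)+4=x, r(cons)+4=v, a(vowel)+6=g, p(cons)+4=t.

wxvgt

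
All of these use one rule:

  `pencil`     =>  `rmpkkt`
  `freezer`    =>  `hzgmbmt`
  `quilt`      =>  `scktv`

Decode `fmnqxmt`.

deliver

A repeating key of period 2 is used — shifts +2, +8 over and over.
Undoing it on fmnqxmt: f−2=d, m−8=e, n−2=l, q−8=i, x−2=v, m−8=e, t−2=r.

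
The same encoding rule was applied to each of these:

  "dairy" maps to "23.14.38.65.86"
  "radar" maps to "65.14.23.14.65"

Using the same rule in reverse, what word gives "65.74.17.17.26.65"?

rubber

The formula is n = 3×(alphabet index, a=1) + 11.
Decoding 65.74.17.17.26.65: 65→(65−11)÷3=18=r, 74→(74−11)÷3=21=u, 17→(17−11)÷3=2=b, 17→(17−11)÷3=2=b, 26→(26−11)÷3=5=e, 65→(65−11)÷3=18=r.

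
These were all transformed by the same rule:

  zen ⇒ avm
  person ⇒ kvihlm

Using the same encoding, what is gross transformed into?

tilhh

Each pair mirrors across the alphabet (z↔a, e↔v, n↔m): positions sum to 25. Letters are reflected about the middle of the alphabet (position → 25−position): Atbash.
On gross: g↔t, r↔i, o↔l, s↔h, s↔h.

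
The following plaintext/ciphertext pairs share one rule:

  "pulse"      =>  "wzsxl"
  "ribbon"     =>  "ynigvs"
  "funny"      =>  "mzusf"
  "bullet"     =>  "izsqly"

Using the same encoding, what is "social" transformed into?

Shifts by position in pulse: pos 0: p→w (+7), pos 1: u→z (+5), pos 2: l→s (+7), pos 3: s→x (+5) — repeating every 2. It's a Vigenère-style cipher with numeric key [7,5]: position i shifts by key[i mod 2].
On social: s+7=z, o+5=t, c+7=j, i+5=n, a+7=h, l+5=q.

ztjnhq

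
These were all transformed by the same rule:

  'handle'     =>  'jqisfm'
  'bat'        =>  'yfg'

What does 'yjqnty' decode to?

The output letters match the input read backwards, each shifted +5: handle reversed is eldnah. Two steps: reverse the string, then apply a Caesar shift of +5.
Reversing it on yjqnty: shift back: y−5=t, j−5=e, q−5=l, n−5=i, t−5=o, y−5=t → teliot; then reverse → toilet.

toilet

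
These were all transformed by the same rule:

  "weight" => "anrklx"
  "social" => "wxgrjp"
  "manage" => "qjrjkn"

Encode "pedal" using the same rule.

Two shifts are in play — +9 for a/e/i/o/u, +4 for every other letter.
On pedal: p(cons)+4=t, e(vowel)+9=n, d(cons)+4=h, a(vowel)+9=j, l(cons)+4=p.

tnhjp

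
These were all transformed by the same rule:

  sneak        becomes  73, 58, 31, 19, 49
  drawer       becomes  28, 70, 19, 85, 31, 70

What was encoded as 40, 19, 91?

hay

s(#19)→73 and n(#14)→58: differences scale by 3, so n = 3·pos + 16. The formula is n = 3×(alphabet index, a=1) + 16.
Undoing it on 40, 19, 91: 40→(40−16)÷3=8=h, 19→(19−16)÷3=1=a, 91→(91−16)÷3=25=y.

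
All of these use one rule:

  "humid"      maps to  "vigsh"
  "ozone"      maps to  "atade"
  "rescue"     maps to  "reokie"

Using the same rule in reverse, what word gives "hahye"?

h(7)→v(21) and u(20)→i(8) fit y≡23x+16 (mod 26); the inverse of 23 mod 26 is 17. This is an affine cipher: with a=0,…,z=25, each position x becomes (23x+16) mod 26.
Reversing it on hahye: h(7)→17·(7−16)≡3=d; a(0)→17·(0−16)≡14=o; h(7)→17·(7−16)≡3=d; y(24)→17·(24−16)≡6=g; e(4)→17·(4−16)≡4=e (all mod 26).

dodge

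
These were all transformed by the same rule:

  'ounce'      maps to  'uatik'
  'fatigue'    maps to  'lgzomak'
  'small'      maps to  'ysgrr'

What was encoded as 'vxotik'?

prince

Compare letters: o→u is +6, u→a is +6, n→t is +6 — a constant shift. This is a Caesar cipher with shift 6.
Undoing it on vxotik: v−6=p, x−6=r, o−6=i, t−6=n, i−6=c, k−6=e.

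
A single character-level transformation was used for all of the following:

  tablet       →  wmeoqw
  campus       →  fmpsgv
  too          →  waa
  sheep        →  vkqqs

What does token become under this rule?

The rule splits by letter class: vowels +12, consonants +3.
Applying it to token: t(cons)+3=w, o(vowel)+12=a, k(cons)+3=n, e(vowel)+12=q, n(cons)+3=q.

wanqq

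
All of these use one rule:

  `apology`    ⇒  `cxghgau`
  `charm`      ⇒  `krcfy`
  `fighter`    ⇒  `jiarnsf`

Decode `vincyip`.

a(0)→c(2) and p(15)→x(23) fit y≡17x+2 (mod 26); the inverse of 17 mod 26 is 23. Treating letters as 0–25, the rule is x ↦ 17x + 2 (mod 26).
Reversing it on vincyip: v(21)→23·(21−2)≡21=v; i(8)→23·(8−2)≡8=i; n(13)→23·(13−2)≡19=t; c(2)→23·(2−2)≡0=a; y(24)→23·(24−2)≡12=m; i(8)→23·(8−2)≡8=i; p(15)→23·(15−2)≡13=n (all mod 26).

vitamin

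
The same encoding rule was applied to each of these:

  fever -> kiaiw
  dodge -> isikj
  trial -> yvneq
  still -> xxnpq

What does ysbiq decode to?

towel

Shifts by position in fever: pos 0: f→k (+5), pos 1: e→i (+4), pos 2: v→a (+5), pos 3: e→i (+4) — repeating every 2. The shifts repeat in a cycle of length 2: positions 0,1,… shift by +5, +4, then the pattern repeats.
Reversing it on ysbiq: y−5=t, s−4=o, b−5=w, i−4=e, q−5=l.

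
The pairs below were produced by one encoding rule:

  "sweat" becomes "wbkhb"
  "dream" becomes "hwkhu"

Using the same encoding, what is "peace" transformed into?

In sweat: s→w is +4, w→b is +5, e→k is +6, a→h is +7 — the shift increases by 1 each position. The shift increases by 1 at each position, starting from +4: 4, 5, 6, ….
Applying it to peace: p+4=t, e+5=j, a+6=g, c+7=j, e+8=m.

tjgjm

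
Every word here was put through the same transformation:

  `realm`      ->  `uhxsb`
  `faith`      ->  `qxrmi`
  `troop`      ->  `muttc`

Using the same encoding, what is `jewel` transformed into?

This is an affine cipher: with a=0,…,z=25, each position x becomes (9x+23) mod 26.
On jewel: j(9)→9·9+23≡0=a; e(4)→9·4+23≡7=h; w(22)→9·22+23≡13=n; e(4)→9·4+23≡7=h; l(11)→9·11+23≡18=s (all mod 26).

ahnhs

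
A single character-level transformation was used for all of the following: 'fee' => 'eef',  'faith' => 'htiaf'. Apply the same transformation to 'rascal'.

The output letters match the input read backwards: fee reversed is eef. It's just the letters in reverse order.
Applying it to rascal: reverse → lacsar.

lacsar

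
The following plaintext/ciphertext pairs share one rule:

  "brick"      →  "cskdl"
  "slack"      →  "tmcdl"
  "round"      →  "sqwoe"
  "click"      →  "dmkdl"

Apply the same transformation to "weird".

The shift depends on letter class: consonant b→c is +1, but vowel i→k is +2. Two shifts are in play — +2 for a/e/i/o/u, +1 for every other letter.
On weird: w(cons)+1=x, e(vowel)+2=g, i(vowel)+2=k, r(cons)+1=s, d(cons)+1=e.

xgkse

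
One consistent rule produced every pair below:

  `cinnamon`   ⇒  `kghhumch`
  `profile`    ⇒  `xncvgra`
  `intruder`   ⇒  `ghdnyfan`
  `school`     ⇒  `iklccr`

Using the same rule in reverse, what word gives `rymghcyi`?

c(2)→k(10) and i(8)→g(6) fit y≡21x+20 (mod 26); the inverse of 21 mod 26 is 5. Each letter's alphabet position (a=0..z=25) is mapped through 21·x+20 mod 26 — an affine cipher.
Decoding rymghcyi: r(17)→5·(17−20)≡11=l; y(24)→5·(24−20)≡20=u; m(12)→5·(12−20)≡12=m; g(6)→5·(6−20)≡8=i; h(7)→5·(7−20)≡13=n; c(2)→5·(2−20)≡14=o; y(24)→5·(24−20)≡20=u; i(8)→5·(8−20)≡18=s (all mod 26).

luminous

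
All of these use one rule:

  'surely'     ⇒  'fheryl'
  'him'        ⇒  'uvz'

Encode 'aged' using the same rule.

This is a Caesar cipher with shift 13.
Applying it to aged: a+13=n, g+13=t, e+13=r, d+13=q.

ntrq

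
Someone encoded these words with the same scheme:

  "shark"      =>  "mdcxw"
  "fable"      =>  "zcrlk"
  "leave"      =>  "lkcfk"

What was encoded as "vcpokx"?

danger

s(18)→m(12) and h(7)→d(3) fit y≡15x+2 (mod 26); the inverse of 15 mod 26 is 7. This is an affine cipher: with a=0,…,z=25, each position x becomes (15x+2) mod 26.
Undoing it on vcpokx: v(21)→7·(21−2)≡3=d; c(2)→7·(2−2)≡0=a; p(15)→7·(15−2)≡13=n; o(14)→7·(14−2)≡6=g; k(10)→7·(10−2)≡4=e; x(23)→7·(23−2)≡17=r (all mod 26).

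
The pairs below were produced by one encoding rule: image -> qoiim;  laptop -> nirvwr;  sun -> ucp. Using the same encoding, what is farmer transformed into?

The shift depends on letter class: consonant m→o is +2, but vowel i→q is +8. Two shifts are in play — +8 for a/e/i/o/u, +2 for every other letter.
On farmer: f(cons)+2=h, a(vowel)+8=i, r(cons)+2=t, m(cons)+2=o, e(vowel)+8=m, r(cons)+2=t.

hitomt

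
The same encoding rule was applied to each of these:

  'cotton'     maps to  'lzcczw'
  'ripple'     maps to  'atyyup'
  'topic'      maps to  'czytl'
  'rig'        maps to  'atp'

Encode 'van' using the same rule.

The shift depends on letter class: consonant c→l is +9, but vowel o→z is +11. The rule splits by letter class: vowels +11, consonants +9.
On van: v(cons)+9=e, a(vowel)+11=l, n(cons)+9=w.

elw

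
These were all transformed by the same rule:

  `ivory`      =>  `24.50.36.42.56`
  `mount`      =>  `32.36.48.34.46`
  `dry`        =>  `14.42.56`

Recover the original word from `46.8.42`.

tar

i(#9)→24 and v(#22)→50: differences scale by 2, so n = 2·pos + 6. With a=1..z=26, the number is 2·pos + 6.
Reversing it on 46.8.42: 46→(46−6)÷2=20=t, 8→(8−6)÷2=1=a, 42→(42−6)÷2=18=r.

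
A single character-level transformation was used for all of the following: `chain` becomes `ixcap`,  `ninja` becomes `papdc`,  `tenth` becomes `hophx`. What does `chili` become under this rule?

ixaja

Each letter's alphabet position (a=0..z=25) is mapped through 3·x+2 mod 26 — an affine cipher.
On chili: c(2)→3·2+2≡8=i; h(7)→3·7+2≡23=x; i(8)→3·8+2≡0=a; l(11)→3·11+2≡9=j; i(8)→3·8+2≡0=a (all mod 26).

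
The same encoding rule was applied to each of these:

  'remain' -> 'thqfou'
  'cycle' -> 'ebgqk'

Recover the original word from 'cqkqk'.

In remain: r→t is +2, e→h is +3, m→q is +4, a→f is +5 — the shift increases by 1 each position. The shift increases by 1 at each position, starting from +2: 2, 3, 4, ….
Decoding cqkqk: c−2=a, q−3=n, k−4=g, q−5=l, k−6=e.

angle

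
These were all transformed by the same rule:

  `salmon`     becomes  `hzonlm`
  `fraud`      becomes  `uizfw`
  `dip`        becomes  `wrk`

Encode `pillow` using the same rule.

Each pair mirrors across the alphabet (s↔h, a↔z, l↔o): positions sum to 25. Letters are reflected about the middle of the alphabet (position → 25−position): Atbash.
On pillow: p↔k, i↔r, l↔o, l↔o, o↔l, w↔d.

kroold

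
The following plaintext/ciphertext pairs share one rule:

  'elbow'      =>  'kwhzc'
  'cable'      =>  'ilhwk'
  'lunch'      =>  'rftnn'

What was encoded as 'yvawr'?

skull

Shifts by position in elbow: pos 0: e→k (+6), pos 1: l→w (+11), pos 2: b→h (+6), pos 3: o→z (+11) — repeating every 2. A repeating key of period 2 is used — shifts +6, +11 over and over.
Decoding yvawr: y−6=s, v−11=k, a−6=u, w−11=l, r−6=l.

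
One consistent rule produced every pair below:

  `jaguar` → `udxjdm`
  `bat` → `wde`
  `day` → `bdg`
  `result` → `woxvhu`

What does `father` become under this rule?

uhkwdi

Read the word backwards and shift each letter +3.
Applying it to father: reverse → rehtaf; then shift: r+3=u, e+3=h, h+3=k, t+3=w, a+3=d, f+3=i.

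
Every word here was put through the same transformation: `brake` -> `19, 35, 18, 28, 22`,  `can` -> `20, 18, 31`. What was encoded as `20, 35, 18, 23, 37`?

craft

b is letter #2 and maps to 19: an offset of 17. Each letter is replaced by its alphabet position (a=1..z=26) + 17.
Reversing it on 20, 35, 18, 23, 37: 20→(20−17)÷1=3=c, 35→(35−17)÷1=18=r, 18→(18−17)÷1=1=a, 23→(23−17)÷1=6=f, 37→(37−17)÷1=20=t.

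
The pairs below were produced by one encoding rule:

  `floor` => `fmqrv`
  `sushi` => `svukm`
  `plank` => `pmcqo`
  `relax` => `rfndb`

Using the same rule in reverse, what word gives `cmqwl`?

Letter i (0-indexed) is shifted by i+0, so successive shifts are 0, 1, 2, ….
Decoding cmqwl: c−0=c, m−1=l, q−2=o, w−3=t, l−4=h.

cloth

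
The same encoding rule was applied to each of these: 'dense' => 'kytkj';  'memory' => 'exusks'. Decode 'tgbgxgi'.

The output letters match the input read backwards, each shifted +6: dense reversed is esned. Read the word backwards and shift each letter +6.
Decoding tgbgxgi: shift back: t−6=n, g−6=a, b−6=v, g−6=a, x−6=r, g−6=a, i−6=c → navarac; then reverse → caravan.

caravan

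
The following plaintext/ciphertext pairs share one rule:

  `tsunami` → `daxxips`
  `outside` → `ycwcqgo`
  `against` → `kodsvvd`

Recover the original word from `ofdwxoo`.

Shifts by position in tsunami: pos 0: t→d (+10), pos 1: s→a (+8), pos 2: u→x (+3), pos 3: n→x (+10), pos 4: a→i (+8), pos 5: m→p (+3) — repeating every 3. A repeating key of period 3 is used — shifts +10, +8, +3 over and over.
Undoing it on ofdwxoo: o−10=e, f−8=x, d−3=a, w−10=m, x−8=p, o−3=l, o−10=e.

example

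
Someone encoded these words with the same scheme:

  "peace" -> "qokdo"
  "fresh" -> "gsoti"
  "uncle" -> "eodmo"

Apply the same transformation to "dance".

The shift depends on letter class: consonant p→q is +1, but vowel e→o is +10. Vowels shift forward by 10 and consonants shift forward by 1.
On dance: d(cons)+1=e, a(vowel)+10=k, n(cons)+1=o, c(cons)+1=d, e(vowel)+10=o.

ekodo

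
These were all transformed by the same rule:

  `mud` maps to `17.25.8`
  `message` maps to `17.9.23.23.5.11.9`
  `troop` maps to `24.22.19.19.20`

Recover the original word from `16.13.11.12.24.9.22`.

m is letter #13 and maps to 17: an offset of 4. Each letter is replaced by its alphabet position (a=1..z=26) + 4.
Undoing it on 16.13.11.12.24.9.22: 16→(16−4)÷1=12=l, 13→(13−4)÷1=9=i, 11→(11−4)÷1=7=g, 12→(12−4)÷1=8=h, 24→(24−4)÷1=20=t, 9→(9−4)÷1=5=e, 22→(22−4)÷1=18=r.

lighter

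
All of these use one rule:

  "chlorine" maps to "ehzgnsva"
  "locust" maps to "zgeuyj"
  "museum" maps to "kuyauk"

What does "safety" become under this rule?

yilajm

c(2)→e(4) and h(7)→h(7) fit y≡11x+8 (mod 26); the inverse of 11 mod 26 is 19. Treating letters as 0–25, the rule is x ↦ 11x + 8 (mod 26).
On safety: s(18)→11·18+8≡24=y; a(0)→11·0+8≡8=i; f(5)→11·5+8≡11=l; e(4)→11·4+8≡0=a; t(19)→11·19+8≡9=j; y(24)→11·24+8≡12=m (all mod 26).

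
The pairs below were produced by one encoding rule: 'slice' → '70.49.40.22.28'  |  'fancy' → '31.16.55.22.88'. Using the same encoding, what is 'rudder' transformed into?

s(#19)→70 and l(#12)→49: differences scale by 3, so n = 3·pos + 13. With a=1..z=26, the number is 3·pos + 13.
For rudder: r=18→67, u=21→76, d=4→25, d=4→25, e=5→28, r=18→67.

67.76.25.25.28.67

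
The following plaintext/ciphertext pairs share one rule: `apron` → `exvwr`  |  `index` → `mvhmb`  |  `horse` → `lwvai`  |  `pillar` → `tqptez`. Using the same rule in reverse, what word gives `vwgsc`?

Shifts by position in apron: pos 0: a→e (+4), pos 1: p→x (+8), pos 2: r→v (+4), pos 3: o→w (+8) — repeating every 2. A repeating key of period 2 is used — shifts +4, +8 over and over.
Undoing it on vwgsc: v−4=r, w−8=o, g−4=c, s−8=k, c−4=y.

rocky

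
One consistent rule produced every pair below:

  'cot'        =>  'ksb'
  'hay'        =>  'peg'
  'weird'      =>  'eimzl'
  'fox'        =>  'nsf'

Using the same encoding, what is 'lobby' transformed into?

The shift depends on letter class: consonant c→k is +8, but vowel o→s is +4. Two shifts are in play — +4 for a/e/i/o/u, +8 for every other letter.
Applying it to lobby: l(cons)+8=t, o(vowel)+4=s, b(cons)+8=j, b(cons)+8=j, y(cons)+8=g.

tsjjg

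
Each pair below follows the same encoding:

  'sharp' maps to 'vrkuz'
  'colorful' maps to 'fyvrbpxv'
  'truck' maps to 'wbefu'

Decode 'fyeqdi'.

Shifts by position in sharp: pos 0: s→v (+3), pos 1: h→r (+10), pos 2: a→k (+10), pos 3: r→u (+3), pos 4: p→z (+10) — repeating every 3. The shifts repeat in a cycle of length 3: positions 0,1,… shift by +3, +10, +10, then the pattern repeats.
Decoding fyeqdi: f−3=c, y−10=o, e−10=u, q−3=n, d−10=t, i−10=y.

county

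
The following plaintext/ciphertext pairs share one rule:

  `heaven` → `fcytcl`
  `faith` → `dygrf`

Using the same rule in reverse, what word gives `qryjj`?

It's a constant shift of +24 (ROT24).
Decoding qryjj: q−24=s, r−24=t, y−24=a, j−24=l, j−24=l.

stall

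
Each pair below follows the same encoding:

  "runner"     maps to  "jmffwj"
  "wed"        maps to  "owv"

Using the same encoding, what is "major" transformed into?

Compare letters: r→j is +18, u→m is +18, n→f is +18 — a constant shift. Each letter is shifted forward by 18 in the alphabet (a Caesar shift of +18).
On major: m+18=e, a+18=s, j+18=b, o+18=g, r+18=j.

esbgj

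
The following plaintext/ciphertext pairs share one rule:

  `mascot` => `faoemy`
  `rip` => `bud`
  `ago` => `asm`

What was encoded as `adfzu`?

intro

Two steps: reverse the string, then apply a Caesar shift of +12.
Reversing it on adfzu: shift back: a−12=o, d−12=r, f−12=t, z−12=n, u−12=i → ortni; then reverse → intro.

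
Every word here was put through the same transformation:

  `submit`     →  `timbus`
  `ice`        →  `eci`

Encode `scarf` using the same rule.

fracs

The output letters match the input read backwards: submit reversed is timbus. It's just the letters in reverse order.
For scarf: reverse → fracs.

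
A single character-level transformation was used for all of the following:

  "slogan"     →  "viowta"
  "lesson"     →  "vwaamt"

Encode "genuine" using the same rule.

The output letters match the input read backwards, each shifted +8: slogan reversed is nagols. Two steps: reverse the string, then apply a Caesar shift of +8.
On genuine: reverse → eniuneg; then shift: e+8=m, n+8=v, i+8=q, u+8=c, n+8=v, e+8=m, g+8=o.

mvqcvmo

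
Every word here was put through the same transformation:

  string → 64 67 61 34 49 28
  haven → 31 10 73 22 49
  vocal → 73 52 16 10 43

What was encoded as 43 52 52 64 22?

loose

The formula is n = 3×(alphabet index, a=1) + 7.
Reversing it on 43 52 52 64 22: 43→(43−7)÷3=12=l, 52→(52−7)÷3=15=o, 52→(52−7)÷3=15=o, 64→(64−7)÷3=19=s, 22→(22−7)÷3=5=e.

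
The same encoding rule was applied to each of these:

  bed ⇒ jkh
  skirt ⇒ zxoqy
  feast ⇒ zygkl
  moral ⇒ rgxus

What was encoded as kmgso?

image

The output letters match the input read backwards, each shifted +6: bed reversed is deb. Read the word backwards and shift each letter +6.
Reversing it on kmgso: shift back: k−6=e, m−6=g, g−6=a, s−6=m, o−6=i → egami; then reverse → image.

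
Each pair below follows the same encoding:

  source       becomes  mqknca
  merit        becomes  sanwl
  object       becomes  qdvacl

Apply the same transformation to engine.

arywra

s(18)→m(12) and o(14)→q(16) fit y≡25x+4 (mod 26); the inverse of 25 mod 26 is 25. This is an affine cipher: with a=0,…,z=25, each position x becomes (25x+4) mod 26.
For engine: e(4)→25·4+4≡0=a; n(13)→25·13+4≡17=r; g(6)→25·6+4≡24=y; i(8)→25·8+4≡22=w; n(13)→25·13+4≡17=r; e(4)→25·4+4≡0=a (all mod 26).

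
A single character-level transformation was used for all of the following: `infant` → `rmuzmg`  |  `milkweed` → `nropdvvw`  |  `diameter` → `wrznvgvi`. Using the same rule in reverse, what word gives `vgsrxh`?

Each letter is replaced by its mirror in the alphabet: a↔z, b↔y, c↔x, and so on (the Atbash cipher).
Decoding vgsrxh: v↔e, g↔t, s↔h, r↔i, x↔c, h↔s.

ethics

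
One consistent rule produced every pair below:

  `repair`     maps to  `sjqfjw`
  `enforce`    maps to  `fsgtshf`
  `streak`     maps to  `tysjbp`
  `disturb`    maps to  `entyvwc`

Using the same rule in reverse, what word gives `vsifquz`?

unhappy

Shifts by position in repair: pos 0: r→s (+1), pos 1: e→j (+5), pos 2: p→q (+1), pos 3: a→f (+5) — repeating every 2. It's a Vigenère-style cipher with numeric key [1,5]: position i shifts by key[i mod 2].
Reversing it on vsifquz: v−1=u, s−5=n, i−1=h, f−5=a, q−1=p, u−5=p, z−1=y.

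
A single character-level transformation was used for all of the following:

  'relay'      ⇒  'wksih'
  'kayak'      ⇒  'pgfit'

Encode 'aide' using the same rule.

fokm

In relay: r→w is +5, e→k is +6, l→s is +7, a→i is +8 — the shift increases by 1 each position. The shift increases by 1 at each position, starting from +5: 5, 6, 7, ….
For aide: a+5=f, i+6=o, d+7=k, e+8=m.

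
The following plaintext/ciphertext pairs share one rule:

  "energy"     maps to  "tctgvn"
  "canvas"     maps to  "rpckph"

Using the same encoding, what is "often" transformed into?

duitc

Compare letters: e→t is +15, n→c is +15, e→t is +15 — a constant shift. This is a Caesar cipher with shift 15.
For often: o+15=d, f+15=u, t+15=i, e+15=t, n+15=c.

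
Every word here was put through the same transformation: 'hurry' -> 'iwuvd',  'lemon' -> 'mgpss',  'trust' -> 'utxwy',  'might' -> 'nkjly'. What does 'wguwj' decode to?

verse

The shift increases by 1 at each position, starting from +1: 1, 2, 3, ….
Decoding wguwj: w−1=v, g−2=e, u−3=r, w−4=s, j−5=e.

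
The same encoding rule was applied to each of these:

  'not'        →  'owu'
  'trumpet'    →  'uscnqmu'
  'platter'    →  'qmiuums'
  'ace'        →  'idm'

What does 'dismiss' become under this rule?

eqtnqtt

The shift depends on letter class: consonant n→o is +1, but vowel o→w is +8. Vowels shift forward by 8 and consonants shift forward by 1.
On dismiss: d(cons)+1=e, i(vowel)+8=q, s(cons)+1=t, m(cons)+1=n, i(vowel)+8=q, s(cons)+1=t, s(cons)+1=t.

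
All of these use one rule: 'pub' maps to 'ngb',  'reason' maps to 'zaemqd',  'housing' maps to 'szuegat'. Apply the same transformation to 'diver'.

The word is reversed, then every letter is shifted forward by 12.
Applying it to diver: reverse → revid; then shift: r+12=d, e+12=q, v+12=h, i+12=u, d+12=p.

dqhup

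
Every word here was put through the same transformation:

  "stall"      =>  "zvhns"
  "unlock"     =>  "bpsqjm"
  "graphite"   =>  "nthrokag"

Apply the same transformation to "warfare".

dcyhhtl

Shifts by position in stall: pos 0: s→z (+7), pos 1: t→v (+2), pos 2: a→h (+7), pos 3: l→n (+2) — repeating every 2. The shifts repeat in a cycle of length 2: positions 0,1,… shift by +7, +2, then the pattern repeats.
On warfare: w+7=d, a+2=c, r+7=y, f+2=h, a+7=h, r+2=t, e+7=l.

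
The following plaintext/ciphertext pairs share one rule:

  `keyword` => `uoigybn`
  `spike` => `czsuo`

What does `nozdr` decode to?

Compare letters: k→u is +10, e→o is +10, y→i is +10 — a constant shift. Every letter moves 10 places later in the alphabet, wrapping around z→a.
Decoding nozdr: n−10=d, o−10=e, z−10=p, d−10=t, r−10=h.

depth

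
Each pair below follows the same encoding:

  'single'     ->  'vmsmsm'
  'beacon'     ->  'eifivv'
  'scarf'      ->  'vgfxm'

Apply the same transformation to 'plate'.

spfzl

In single: s→v is +3, i→m is +4, n→s is +5, g→m is +6 — the shift increases by 1 each position. Letter i (0-indexed) is shifted by i+3, so successive shifts are 3, 4, 5, ….
For plate: p+3=s, l+4=p, a+5=f, t+6=z, e+7=l.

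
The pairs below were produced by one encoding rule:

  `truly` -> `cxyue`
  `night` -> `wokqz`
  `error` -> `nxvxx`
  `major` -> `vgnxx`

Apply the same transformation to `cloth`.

It's a Vigenère-style cipher with numeric key [9,6,4]: position i shifts by key[i mod 3].
On cloth: c+9=l, l+6=r, o+4=s, t+9=c, h+6=n.

lrscn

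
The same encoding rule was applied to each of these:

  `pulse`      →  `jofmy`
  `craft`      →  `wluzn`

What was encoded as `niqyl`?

Compare letters: p→j is +20, u→o is +20, l→f is +20 — a constant shift. Every letter moves 20 places later in the alphabet, wrapping around z→a.
Reversing it on niqyl: n−20=t, i−20=o, q−20=w, y−20=e, l−20=r.

tower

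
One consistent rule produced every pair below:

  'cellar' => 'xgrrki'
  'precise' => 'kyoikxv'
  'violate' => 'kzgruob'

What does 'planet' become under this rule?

Read the word backwards and shift each letter +6.
Applying it to planet: reverse → tenalp; then shift: t+6=z, e+6=k, n+6=t, a+6=g, l+6=r, p+6=v.

zktgrv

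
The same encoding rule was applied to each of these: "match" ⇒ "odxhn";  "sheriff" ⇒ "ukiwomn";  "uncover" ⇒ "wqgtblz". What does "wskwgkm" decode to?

In match: m→o is +2, a→d is +3, t→x is +4, c→h is +5 — the shift increases by 1 each position. Letter i (0-indexed) is shifted by i+2, so successive shifts are 2, 3, 4, ….
Decoding wskwgkm: w−2=u, s−3=p, k−4=g, w−5=r, g−6=a, k−7=d, m−8=e.

upgrade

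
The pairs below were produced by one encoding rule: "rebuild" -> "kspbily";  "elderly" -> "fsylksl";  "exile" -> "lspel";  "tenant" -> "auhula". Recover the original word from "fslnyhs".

largely

The output letters match the input read backwards, each shifted +7: rebuild reversed is dliuber. The word is reversed, then every letter is shifted forward by 7.
Decoding fslnyhs: shift back: f−7=y, s−7=l, l−7=e, n−7=g, y−7=r, h−7=a, s−7=l → ylegral; then reverse → largely.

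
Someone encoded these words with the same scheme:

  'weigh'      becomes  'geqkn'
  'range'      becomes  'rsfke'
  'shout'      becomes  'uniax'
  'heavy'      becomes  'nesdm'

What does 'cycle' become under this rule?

w(22)→g(6) and e(4)→e(4) fit y≡3x+18 (mod 26); the inverse of 3 mod 26 is 9. This is an affine cipher: with a=0,…,z=25, each position x becomes (3x+18) mod 26.
Applying it to cycle: c(2)→3·2+18≡24=y; y(24)→3·24+18≡12=m; c(2)→3·2+18≡24=y; l(11)→3·11+18≡25=z; e(4)→3·4+18≡4=e (all mod 26).

ymyze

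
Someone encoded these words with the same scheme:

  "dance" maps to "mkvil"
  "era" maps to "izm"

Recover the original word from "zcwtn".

flour

Read the word backwards and shift each letter +8.
Decoding zcwtn: shift back: z−8=r, c−8=u, w−8=o, t−8=l, n−8=f → ruolf; then reverse → flour.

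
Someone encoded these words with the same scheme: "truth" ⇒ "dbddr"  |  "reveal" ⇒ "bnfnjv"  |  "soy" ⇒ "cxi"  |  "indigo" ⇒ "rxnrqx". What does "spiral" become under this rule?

The shift depends on letter class: consonant t→d is +10, but vowel u→d is +9. Vowels shift forward by 9 and consonants shift forward by 10.
For spiral: s(cons)+10=c, p(cons)+10=z, i(vowel)+9=r, r(cons)+10=b, a(vowel)+9=j, l(cons)+10=v.

czrbjv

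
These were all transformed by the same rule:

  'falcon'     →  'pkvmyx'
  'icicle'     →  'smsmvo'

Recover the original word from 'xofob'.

never

Compare letters: f→p is +10, a→k is +10, l→v is +10 — a constant shift. It's a constant shift of +10 (ROT10).
Undoing it on xofob: x−10=n, o−10=e, f−10=v, o−10=e, b−10=r.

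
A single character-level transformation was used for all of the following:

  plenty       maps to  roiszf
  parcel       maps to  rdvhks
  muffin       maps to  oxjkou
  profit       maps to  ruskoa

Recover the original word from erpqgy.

collar

In plenty: p→r is +2, l→o is +3, e→i is +4, n→s is +5 — the shift increases by 1 each position. The shift increases by 1 at each position, starting from +2: 2, 3, 4, ….
Undoing it on erpqgy: e−2=c, r−3=o, p−4=l, q−5=l, g−6=a, y−7=r.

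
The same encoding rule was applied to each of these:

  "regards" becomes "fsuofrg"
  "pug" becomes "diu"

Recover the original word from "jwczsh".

Compare letters: r→f is +14, e→s is +14, g→u is +14 — a constant shift. Each letter is shifted forward by 14 in the alphabet (a Caesar shift of +14).
Undoing it on jwczsh: j−14=v, w−14=i, c−14=o, z−14=l, s−14=e, h−14=t.

violet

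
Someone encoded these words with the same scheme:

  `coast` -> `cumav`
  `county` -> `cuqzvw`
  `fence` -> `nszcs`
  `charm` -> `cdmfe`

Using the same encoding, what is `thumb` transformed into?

c(2)→c(2) and o(14)→u(20) fit y≡21x+12 (mod 26); the inverse of 21 mod 26 is 5. Treating letters as 0–25, the rule is x ↦ 21x + 12 (mod 26).
Applying it to thumb: t(19)→21·19+12≡21=v; h(7)→21·7+12≡3=d; u(20)→21·20+12≡16=q; m(12)→21·12+12≡4=e; b(1)→21·1+12≡7=h (all mod 26).

vdqeh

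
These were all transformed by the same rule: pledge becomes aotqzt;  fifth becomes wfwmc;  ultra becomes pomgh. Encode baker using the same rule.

khltg

p(15)→a(0) and l(11)→o(14) fit y≡3x+7 (mod 26); the inverse of 3 mod 26 is 9. Each letter's alphabet position (a=0..z=25) is mapped through 3·x+7 mod 26 — an affine cipher.
For baker: b(1)→3·1+7≡10=k; a(0)→3·0+7≡7=h; k(10)→3·10+7≡11=l; e(4)→3·4+7≡19=t; r(17)→3·17+7≡6=g (all mod 26).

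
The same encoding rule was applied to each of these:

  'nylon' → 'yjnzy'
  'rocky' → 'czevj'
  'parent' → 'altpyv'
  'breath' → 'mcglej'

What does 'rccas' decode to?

Shifts by position in nylon: pos 0: n→y (+11), pos 1: y→j (+11), pos 2: l→n (+2), pos 3: o→z (+11), pos 4: n→y (+11) — repeating every 3. A repeating key of period 3 is used — shifts +11, +11, +2 over and over.
Decoding rccas: r−11=g, c−11=r, c−2=a, a−11=p, s−11=h.

graph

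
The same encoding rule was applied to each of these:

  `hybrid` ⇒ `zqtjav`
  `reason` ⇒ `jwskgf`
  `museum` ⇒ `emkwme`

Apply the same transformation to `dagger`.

Compare letters: h→z is +18, y→q is +18, b→t is +18 — a constant shift. This is a Caesar cipher with shift 18.
Applying it to dagger: d+18=v, a+18=s, g+18=y, g+18=y, e+18=w, r+18=j.

vsyywj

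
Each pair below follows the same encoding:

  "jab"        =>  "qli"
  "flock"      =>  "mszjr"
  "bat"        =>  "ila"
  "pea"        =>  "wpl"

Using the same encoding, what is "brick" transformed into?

The shift depends on letter class: consonant j→q is +7, but vowel a→l is +11. The rule splits by letter class: vowels +11, consonants +7.
On brick: b(cons)+7=i, r(cons)+7=y, i(vowel)+11=t, c(cons)+7=j, k(cons)+7=r.

iytjr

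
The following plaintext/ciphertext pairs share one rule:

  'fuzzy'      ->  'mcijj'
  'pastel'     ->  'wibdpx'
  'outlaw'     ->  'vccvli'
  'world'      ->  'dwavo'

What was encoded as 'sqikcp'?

lizard

In fuzzy: f→m is +7, u→c is +8, z→i is +9, z→j is +10 — the shift increases by 1 each position. The shift increases by 1 at each position, starting from +7: 7, 8, 9, ….
Decoding sqikcp: s−7=l, q−8=i, i−9=z, k−10=a, c−11=r, p−12=d.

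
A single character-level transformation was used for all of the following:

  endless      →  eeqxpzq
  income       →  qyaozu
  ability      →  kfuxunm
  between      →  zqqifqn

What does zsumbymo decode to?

The output letters match the input read backwards, each shifted +12: endless reversed is sseldne. Two steps: reverse the string, then apply a Caesar shift of +12.
Reversing it on zsumbymo: shift back: z−12=n, s−12=g, u−12=i, m−12=a, b−12=p, y−12=m, m−12=a, o−12=c → ngiapmac; then reverse → campaign.

campaign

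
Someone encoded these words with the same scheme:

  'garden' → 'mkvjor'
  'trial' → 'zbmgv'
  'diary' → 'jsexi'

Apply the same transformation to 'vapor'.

bktub

Shifts by position in garden: pos 0: g→m (+6), pos 1: a→k (+10), pos 2: r→v (+4), pos 3: d→j (+6), pos 4: e→o (+10), pos 5: n→r (+4) — repeating every 3. A repeating key of period 3 is used — shifts +6, +10, +4 over and over.
Applying it to vapor: v+6=b, a+10=k, p+4=t, o+6=u, r+10=b.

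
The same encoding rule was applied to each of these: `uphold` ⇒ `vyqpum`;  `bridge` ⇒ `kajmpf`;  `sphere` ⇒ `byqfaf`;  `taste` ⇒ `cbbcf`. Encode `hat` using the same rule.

The shift depends on letter class: consonant p→y is +9, but vowel u→v is +1. Vowels shift forward by 1 and consonants shift forward by 9.
For hat: h(cons)+9=q, a(vowel)+1=b, t(cons)+9=c.

qbc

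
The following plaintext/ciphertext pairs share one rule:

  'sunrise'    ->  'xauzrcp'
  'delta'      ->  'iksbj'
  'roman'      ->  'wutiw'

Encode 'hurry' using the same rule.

mayzh

In sunrise: s→x is +5, u→a is +6, n→u is +7, r→z is +8 — the shift increases by 1 each position. The shift increases by 1 at each position, starting from +5: 5, 6, 7, ….
For hurry: h+5=m, u+6=a, r+7=y, r+8=z, y+9=h.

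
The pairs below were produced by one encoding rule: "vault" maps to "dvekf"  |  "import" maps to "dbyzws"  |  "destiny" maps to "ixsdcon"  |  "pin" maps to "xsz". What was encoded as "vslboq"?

gerbil

The word is reversed, then every letter is shifted forward by 10.
Reversing it on vslboq: shift back: v−10=l, s−10=i, l−10=b, b−10=r, o−10=e, q−10=g → libreg; then reverse → gerbil.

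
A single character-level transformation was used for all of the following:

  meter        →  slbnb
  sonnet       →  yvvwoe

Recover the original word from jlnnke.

The shift increases by 1 at each position, starting from +6: 6, 7, 8, ….
Undoing it on jlnnke: j−6=d, l−7=e, n−8=f, n−9=e, k−10=a, e−11=t.

defeat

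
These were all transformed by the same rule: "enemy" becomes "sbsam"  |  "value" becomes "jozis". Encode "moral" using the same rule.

Each letter is shifted forward by 14 in the alphabet (a Caesar shift of +14).
For moral: m+14=a, o+14=c, r+14=f, a+14=o, l+14=z.

acfoz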